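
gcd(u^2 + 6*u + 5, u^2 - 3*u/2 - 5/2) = u + 1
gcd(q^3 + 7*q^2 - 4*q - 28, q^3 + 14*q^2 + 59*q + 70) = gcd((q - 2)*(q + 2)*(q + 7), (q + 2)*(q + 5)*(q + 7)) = q^2 + 9*q + 14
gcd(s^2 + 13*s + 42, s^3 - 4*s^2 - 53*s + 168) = s + 7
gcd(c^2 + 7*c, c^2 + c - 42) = c + 7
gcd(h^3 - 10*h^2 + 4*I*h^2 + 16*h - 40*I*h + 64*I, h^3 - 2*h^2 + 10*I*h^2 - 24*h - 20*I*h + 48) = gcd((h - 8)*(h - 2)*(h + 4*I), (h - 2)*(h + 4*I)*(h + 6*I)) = h^2 + h*(-2 + 4*I) - 8*I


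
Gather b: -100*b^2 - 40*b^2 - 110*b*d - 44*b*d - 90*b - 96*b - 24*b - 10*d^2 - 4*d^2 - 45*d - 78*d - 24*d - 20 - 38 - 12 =-140*b^2 + b*(-154*d - 210) - 14*d^2 - 147*d - 70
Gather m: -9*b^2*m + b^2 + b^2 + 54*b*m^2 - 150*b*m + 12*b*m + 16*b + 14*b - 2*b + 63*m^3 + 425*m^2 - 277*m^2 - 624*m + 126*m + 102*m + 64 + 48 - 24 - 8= 2*b^2 + 28*b + 63*m^3 + m^2*(54*b + 148) + m*(-9*b^2 - 138*b - 396) + 80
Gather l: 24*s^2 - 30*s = 24*s^2 - 30*s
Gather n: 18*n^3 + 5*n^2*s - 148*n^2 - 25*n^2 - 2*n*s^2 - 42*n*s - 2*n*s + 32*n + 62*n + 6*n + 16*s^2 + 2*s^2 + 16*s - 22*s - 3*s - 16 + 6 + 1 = 18*n^3 + n^2*(5*s - 173) + n*(-2*s^2 - 44*s + 100) + 18*s^2 - 9*s - 9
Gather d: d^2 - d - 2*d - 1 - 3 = d^2 - 3*d - 4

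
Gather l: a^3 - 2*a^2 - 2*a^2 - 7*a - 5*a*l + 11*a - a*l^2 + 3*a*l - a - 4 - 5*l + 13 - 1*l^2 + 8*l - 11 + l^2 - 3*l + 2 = a^3 - 4*a^2 - a*l^2 - 2*a*l + 3*a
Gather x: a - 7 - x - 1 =a - x - 8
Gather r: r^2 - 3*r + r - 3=r^2 - 2*r - 3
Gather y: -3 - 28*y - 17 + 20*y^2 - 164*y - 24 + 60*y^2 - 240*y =80*y^2 - 432*y - 44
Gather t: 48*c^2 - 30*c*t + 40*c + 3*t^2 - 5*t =48*c^2 + 40*c + 3*t^2 + t*(-30*c - 5)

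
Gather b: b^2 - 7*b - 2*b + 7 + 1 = b^2 - 9*b + 8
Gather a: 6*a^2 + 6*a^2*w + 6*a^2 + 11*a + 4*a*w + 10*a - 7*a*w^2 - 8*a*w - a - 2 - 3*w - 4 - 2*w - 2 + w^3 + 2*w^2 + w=a^2*(6*w + 12) + a*(-7*w^2 - 4*w + 20) + w^3 + 2*w^2 - 4*w - 8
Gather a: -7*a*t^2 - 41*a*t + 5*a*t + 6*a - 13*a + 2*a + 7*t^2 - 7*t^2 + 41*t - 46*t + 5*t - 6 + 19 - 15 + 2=a*(-7*t^2 - 36*t - 5)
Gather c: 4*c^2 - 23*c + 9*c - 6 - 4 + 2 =4*c^2 - 14*c - 8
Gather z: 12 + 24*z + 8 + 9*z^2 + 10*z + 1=9*z^2 + 34*z + 21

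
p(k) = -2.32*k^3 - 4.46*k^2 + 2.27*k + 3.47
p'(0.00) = 2.27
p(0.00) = 3.47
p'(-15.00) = -1429.93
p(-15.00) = 6795.92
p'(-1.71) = -2.83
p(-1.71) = -1.85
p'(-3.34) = -45.58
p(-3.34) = 32.58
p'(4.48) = -177.38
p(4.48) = -284.48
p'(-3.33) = -45.21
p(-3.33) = 32.12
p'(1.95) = -41.59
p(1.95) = -26.27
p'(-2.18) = -11.36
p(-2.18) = 1.36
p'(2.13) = -48.31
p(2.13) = -34.35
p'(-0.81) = 4.93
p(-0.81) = -0.06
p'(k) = -6.96*k^2 - 8.92*k + 2.27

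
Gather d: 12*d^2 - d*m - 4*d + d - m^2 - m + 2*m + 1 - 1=12*d^2 + d*(-m - 3) - m^2 + m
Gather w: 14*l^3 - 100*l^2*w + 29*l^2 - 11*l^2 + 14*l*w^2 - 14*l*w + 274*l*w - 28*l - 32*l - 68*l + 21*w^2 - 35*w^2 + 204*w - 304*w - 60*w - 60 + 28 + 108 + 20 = 14*l^3 + 18*l^2 - 128*l + w^2*(14*l - 14) + w*(-100*l^2 + 260*l - 160) + 96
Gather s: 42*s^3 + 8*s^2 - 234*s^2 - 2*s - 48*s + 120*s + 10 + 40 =42*s^3 - 226*s^2 + 70*s + 50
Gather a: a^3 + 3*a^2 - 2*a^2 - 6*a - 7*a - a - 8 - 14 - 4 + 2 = a^3 + a^2 - 14*a - 24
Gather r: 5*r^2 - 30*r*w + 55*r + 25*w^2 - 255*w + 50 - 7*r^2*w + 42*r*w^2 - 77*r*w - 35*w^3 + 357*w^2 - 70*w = r^2*(5 - 7*w) + r*(42*w^2 - 107*w + 55) - 35*w^3 + 382*w^2 - 325*w + 50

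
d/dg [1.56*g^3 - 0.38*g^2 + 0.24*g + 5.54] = 4.68*g^2 - 0.76*g + 0.24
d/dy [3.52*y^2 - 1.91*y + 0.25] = 7.04*y - 1.91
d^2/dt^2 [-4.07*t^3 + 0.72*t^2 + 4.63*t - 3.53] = 1.44 - 24.42*t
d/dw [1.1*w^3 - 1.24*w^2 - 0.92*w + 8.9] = 3.3*w^2 - 2.48*w - 0.92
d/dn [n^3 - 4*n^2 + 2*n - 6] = 3*n^2 - 8*n + 2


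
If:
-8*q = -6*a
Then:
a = 4*q/3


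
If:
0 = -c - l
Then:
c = -l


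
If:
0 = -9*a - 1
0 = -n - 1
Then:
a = -1/9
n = -1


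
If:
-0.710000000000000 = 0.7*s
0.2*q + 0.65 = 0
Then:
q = -3.25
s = -1.01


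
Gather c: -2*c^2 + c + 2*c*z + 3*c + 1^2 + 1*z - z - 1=-2*c^2 + c*(2*z + 4)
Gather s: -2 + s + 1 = s - 1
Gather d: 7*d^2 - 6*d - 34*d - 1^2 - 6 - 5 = 7*d^2 - 40*d - 12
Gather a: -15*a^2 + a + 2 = -15*a^2 + a + 2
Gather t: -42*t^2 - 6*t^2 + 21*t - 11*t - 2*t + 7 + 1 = -48*t^2 + 8*t + 8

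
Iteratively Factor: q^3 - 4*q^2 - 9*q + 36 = (q + 3)*(q^2 - 7*q + 12) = (q - 4)*(q + 3)*(q - 3)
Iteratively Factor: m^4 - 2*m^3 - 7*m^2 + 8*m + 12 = (m + 2)*(m^3 - 4*m^2 + m + 6) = (m + 1)*(m + 2)*(m^2 - 5*m + 6) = (m - 3)*(m + 1)*(m + 2)*(m - 2)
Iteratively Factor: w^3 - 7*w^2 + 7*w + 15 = (w - 3)*(w^2 - 4*w - 5) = (w - 3)*(w + 1)*(w - 5)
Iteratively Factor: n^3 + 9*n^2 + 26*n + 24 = (n + 2)*(n^2 + 7*n + 12) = (n + 2)*(n + 4)*(n + 3)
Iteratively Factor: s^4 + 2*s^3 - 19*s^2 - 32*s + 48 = (s - 4)*(s^3 + 6*s^2 + 5*s - 12) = (s - 4)*(s + 3)*(s^2 + 3*s - 4) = (s - 4)*(s - 1)*(s + 3)*(s + 4)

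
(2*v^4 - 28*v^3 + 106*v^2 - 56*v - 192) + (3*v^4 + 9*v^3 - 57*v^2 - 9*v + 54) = 5*v^4 - 19*v^3 + 49*v^2 - 65*v - 138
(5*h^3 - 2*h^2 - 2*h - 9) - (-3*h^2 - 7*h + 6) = 5*h^3 + h^2 + 5*h - 15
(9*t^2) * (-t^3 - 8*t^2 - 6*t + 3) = -9*t^5 - 72*t^4 - 54*t^3 + 27*t^2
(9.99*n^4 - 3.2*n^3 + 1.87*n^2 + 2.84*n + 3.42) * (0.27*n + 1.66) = 2.6973*n^5 + 15.7194*n^4 - 4.8071*n^3 + 3.871*n^2 + 5.6378*n + 5.6772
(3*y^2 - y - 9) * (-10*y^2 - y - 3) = -30*y^4 + 7*y^3 + 82*y^2 + 12*y + 27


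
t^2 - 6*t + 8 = (t - 4)*(t - 2)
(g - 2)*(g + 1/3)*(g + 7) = g^3 + 16*g^2/3 - 37*g/3 - 14/3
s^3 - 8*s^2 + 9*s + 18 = (s - 6)*(s - 3)*(s + 1)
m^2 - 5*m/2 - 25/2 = (m - 5)*(m + 5/2)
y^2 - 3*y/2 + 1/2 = (y - 1)*(y - 1/2)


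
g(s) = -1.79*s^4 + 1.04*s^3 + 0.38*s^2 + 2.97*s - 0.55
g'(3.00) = -159.99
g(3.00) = -105.13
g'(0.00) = 2.97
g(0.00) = -0.55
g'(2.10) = -47.98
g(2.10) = -17.82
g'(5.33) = -988.51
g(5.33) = -1261.10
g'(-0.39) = 3.57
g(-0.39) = -1.75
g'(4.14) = -448.47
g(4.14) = -433.79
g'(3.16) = -189.40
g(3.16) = -133.04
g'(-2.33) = 108.71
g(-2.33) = -71.32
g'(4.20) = -469.27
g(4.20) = -461.31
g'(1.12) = -2.32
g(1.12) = 1.90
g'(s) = -7.16*s^3 + 3.12*s^2 + 0.76*s + 2.97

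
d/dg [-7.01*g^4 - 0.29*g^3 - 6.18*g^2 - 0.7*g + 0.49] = -28.04*g^3 - 0.87*g^2 - 12.36*g - 0.7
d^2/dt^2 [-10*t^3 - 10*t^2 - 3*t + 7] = -60*t - 20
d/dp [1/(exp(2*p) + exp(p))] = (-2*exp(p) - 1)*exp(-p)/(exp(p) + 1)^2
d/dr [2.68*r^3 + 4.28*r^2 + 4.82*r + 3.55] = 8.04*r^2 + 8.56*r + 4.82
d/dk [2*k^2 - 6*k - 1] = 4*k - 6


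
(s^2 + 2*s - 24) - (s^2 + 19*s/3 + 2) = -13*s/3 - 26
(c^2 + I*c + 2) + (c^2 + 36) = 2*c^2 + I*c + 38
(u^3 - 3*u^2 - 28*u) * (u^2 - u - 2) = u^5 - 4*u^4 - 27*u^3 + 34*u^2 + 56*u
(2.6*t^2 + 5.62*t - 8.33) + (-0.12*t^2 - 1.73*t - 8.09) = 2.48*t^2 + 3.89*t - 16.42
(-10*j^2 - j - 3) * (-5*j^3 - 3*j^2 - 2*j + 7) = 50*j^5 + 35*j^4 + 38*j^3 - 59*j^2 - j - 21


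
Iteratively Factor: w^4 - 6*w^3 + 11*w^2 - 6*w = (w - 1)*(w^3 - 5*w^2 + 6*w) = (w - 2)*(w - 1)*(w^2 - 3*w) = (w - 3)*(w - 2)*(w - 1)*(w)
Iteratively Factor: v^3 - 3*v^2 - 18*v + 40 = (v - 2)*(v^2 - v - 20) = (v - 2)*(v + 4)*(v - 5)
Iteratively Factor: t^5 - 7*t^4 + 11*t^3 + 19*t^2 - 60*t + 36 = (t - 3)*(t^4 - 4*t^3 - t^2 + 16*t - 12) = (t - 3)^2*(t^3 - t^2 - 4*t + 4) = (t - 3)^2*(t - 1)*(t^2 - 4) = (t - 3)^2*(t - 2)*(t - 1)*(t + 2)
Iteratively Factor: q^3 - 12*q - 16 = (q + 2)*(q^2 - 2*q - 8) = (q - 4)*(q + 2)*(q + 2)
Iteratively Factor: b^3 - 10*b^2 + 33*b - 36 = (b - 4)*(b^2 - 6*b + 9) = (b - 4)*(b - 3)*(b - 3)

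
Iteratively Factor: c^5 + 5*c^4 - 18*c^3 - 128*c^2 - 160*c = (c - 5)*(c^4 + 10*c^3 + 32*c^2 + 32*c) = c*(c - 5)*(c^3 + 10*c^2 + 32*c + 32) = c*(c - 5)*(c + 2)*(c^2 + 8*c + 16) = c*(c - 5)*(c + 2)*(c + 4)*(c + 4)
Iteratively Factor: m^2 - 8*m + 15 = (m - 3)*(m - 5)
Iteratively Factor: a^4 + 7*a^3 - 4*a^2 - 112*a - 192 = (a + 3)*(a^3 + 4*a^2 - 16*a - 64) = (a + 3)*(a + 4)*(a^2 - 16) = (a + 3)*(a + 4)^2*(a - 4)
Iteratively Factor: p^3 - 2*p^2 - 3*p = (p - 3)*(p^2 + p) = (p - 3)*(p + 1)*(p)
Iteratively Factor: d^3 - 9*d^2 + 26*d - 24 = (d - 4)*(d^2 - 5*d + 6) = (d - 4)*(d - 2)*(d - 3)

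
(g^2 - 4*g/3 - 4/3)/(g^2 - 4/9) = 3*(g - 2)/(3*g - 2)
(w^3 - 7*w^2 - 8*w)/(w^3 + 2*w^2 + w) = (w - 8)/(w + 1)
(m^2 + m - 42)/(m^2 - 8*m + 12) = (m + 7)/(m - 2)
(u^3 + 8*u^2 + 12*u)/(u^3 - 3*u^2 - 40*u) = (u^2 + 8*u + 12)/(u^2 - 3*u - 40)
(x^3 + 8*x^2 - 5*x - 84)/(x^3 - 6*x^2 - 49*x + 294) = (x^2 + x - 12)/(x^2 - 13*x + 42)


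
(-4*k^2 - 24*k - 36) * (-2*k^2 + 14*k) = 8*k^4 - 8*k^3 - 264*k^2 - 504*k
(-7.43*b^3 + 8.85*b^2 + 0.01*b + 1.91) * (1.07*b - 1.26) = -7.9501*b^4 + 18.8313*b^3 - 11.1403*b^2 + 2.0311*b - 2.4066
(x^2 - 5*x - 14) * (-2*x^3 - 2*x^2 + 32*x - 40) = -2*x^5 + 8*x^4 + 70*x^3 - 172*x^2 - 248*x + 560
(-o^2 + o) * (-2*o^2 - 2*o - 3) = 2*o^4 + o^2 - 3*o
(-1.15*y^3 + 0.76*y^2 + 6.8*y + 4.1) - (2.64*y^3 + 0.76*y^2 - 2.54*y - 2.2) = -3.79*y^3 + 9.34*y + 6.3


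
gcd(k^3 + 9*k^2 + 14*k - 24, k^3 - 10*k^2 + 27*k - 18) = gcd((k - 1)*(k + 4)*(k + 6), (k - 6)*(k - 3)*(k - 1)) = k - 1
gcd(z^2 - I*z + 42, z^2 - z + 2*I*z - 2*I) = 1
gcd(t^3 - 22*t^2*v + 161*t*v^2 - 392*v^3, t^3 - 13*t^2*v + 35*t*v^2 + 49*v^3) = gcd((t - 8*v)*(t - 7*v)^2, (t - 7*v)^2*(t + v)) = t^2 - 14*t*v + 49*v^2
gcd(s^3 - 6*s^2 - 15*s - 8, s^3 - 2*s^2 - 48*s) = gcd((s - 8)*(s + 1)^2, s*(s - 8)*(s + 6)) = s - 8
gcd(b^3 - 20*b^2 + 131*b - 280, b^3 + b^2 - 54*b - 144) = b - 8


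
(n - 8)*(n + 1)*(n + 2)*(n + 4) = n^4 - n^3 - 42*n^2 - 104*n - 64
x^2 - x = x*(x - 1)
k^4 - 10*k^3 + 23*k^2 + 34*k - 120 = (k - 5)*(k - 4)*(k - 3)*(k + 2)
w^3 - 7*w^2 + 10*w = w*(w - 5)*(w - 2)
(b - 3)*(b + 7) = b^2 + 4*b - 21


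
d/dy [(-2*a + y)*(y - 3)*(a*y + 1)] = -a*(2*a - y)*(y - 3) - (2*a - y)*(a*y + 1) + (y - 3)*(a*y + 1)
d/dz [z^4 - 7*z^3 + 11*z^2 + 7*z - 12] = 4*z^3 - 21*z^2 + 22*z + 7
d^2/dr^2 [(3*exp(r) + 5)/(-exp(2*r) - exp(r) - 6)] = (-3*exp(4*r) - 17*exp(3*r) + 93*exp(2*r) + 133*exp(r) - 78)*exp(r)/(exp(6*r) + 3*exp(5*r) + 21*exp(4*r) + 37*exp(3*r) + 126*exp(2*r) + 108*exp(r) + 216)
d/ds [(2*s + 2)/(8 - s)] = 18/(s - 8)^2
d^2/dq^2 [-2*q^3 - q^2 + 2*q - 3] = -12*q - 2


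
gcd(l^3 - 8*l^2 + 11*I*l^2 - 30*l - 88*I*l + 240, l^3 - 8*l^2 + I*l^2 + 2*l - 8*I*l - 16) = l - 8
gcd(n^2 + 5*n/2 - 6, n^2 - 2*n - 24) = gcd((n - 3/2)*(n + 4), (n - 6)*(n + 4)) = n + 4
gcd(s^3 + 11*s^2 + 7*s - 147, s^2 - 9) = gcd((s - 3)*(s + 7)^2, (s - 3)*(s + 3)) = s - 3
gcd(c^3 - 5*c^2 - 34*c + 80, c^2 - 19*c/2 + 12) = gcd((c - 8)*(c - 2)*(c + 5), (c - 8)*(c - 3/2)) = c - 8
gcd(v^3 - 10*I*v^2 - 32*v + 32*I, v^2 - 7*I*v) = 1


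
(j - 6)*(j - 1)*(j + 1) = j^3 - 6*j^2 - j + 6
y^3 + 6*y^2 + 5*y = y*(y + 1)*(y + 5)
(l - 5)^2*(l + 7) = l^3 - 3*l^2 - 45*l + 175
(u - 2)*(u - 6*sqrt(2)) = u^2 - 6*sqrt(2)*u - 2*u + 12*sqrt(2)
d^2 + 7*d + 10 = (d + 2)*(d + 5)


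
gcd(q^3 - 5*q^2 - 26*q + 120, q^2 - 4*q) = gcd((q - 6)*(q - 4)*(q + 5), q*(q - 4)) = q - 4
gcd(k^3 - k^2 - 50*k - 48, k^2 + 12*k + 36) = k + 6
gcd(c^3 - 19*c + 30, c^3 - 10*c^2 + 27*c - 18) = c - 3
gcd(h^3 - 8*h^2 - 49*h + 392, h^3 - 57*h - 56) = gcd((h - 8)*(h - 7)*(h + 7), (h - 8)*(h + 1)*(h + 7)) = h^2 - h - 56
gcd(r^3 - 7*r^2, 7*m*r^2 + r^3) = r^2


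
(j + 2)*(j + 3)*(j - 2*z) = j^3 - 2*j^2*z + 5*j^2 - 10*j*z + 6*j - 12*z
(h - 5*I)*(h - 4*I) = h^2 - 9*I*h - 20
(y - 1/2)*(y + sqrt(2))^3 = y^4 - y^3/2 + 3*sqrt(2)*y^3 - 3*sqrt(2)*y^2/2 + 6*y^2 - 3*y + 2*sqrt(2)*y - sqrt(2)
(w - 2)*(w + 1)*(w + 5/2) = w^3 + 3*w^2/2 - 9*w/2 - 5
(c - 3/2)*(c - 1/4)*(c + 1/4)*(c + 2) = c^4 + c^3/2 - 49*c^2/16 - c/32 + 3/16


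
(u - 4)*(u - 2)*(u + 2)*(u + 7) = u^4 + 3*u^3 - 32*u^2 - 12*u + 112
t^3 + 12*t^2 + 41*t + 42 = (t + 2)*(t + 3)*(t + 7)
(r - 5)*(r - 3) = r^2 - 8*r + 15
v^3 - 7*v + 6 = (v - 2)*(v - 1)*(v + 3)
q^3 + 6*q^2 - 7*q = q*(q - 1)*(q + 7)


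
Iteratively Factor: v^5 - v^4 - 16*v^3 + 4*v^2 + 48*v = (v + 2)*(v^4 - 3*v^3 - 10*v^2 + 24*v) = (v - 2)*(v + 2)*(v^3 - v^2 - 12*v) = v*(v - 2)*(v + 2)*(v^2 - v - 12) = v*(v - 4)*(v - 2)*(v + 2)*(v + 3)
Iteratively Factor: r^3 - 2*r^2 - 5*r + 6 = (r + 2)*(r^2 - 4*r + 3) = (r - 3)*(r + 2)*(r - 1)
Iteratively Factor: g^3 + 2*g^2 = (g + 2)*(g^2) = g*(g + 2)*(g)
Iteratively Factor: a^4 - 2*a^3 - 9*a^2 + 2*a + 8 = (a + 2)*(a^3 - 4*a^2 - a + 4) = (a - 1)*(a + 2)*(a^2 - 3*a - 4) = (a - 4)*(a - 1)*(a + 2)*(a + 1)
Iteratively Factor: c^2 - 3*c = (c)*(c - 3)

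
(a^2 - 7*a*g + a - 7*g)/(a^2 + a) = (a - 7*g)/a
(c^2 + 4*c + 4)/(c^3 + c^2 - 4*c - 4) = (c + 2)/(c^2 - c - 2)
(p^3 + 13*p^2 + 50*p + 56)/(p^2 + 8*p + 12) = (p^2 + 11*p + 28)/(p + 6)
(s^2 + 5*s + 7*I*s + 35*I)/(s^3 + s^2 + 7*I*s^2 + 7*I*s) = (s + 5)/(s*(s + 1))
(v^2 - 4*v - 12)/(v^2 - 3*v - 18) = (v + 2)/(v + 3)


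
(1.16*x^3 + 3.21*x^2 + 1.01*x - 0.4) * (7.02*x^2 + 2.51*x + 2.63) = 8.1432*x^5 + 25.4458*x^4 + 18.1981*x^3 + 8.1694*x^2 + 1.6523*x - 1.052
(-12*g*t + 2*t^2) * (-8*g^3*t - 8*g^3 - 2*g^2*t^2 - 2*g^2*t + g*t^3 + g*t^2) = 96*g^4*t^2 + 96*g^4*t + 8*g^3*t^3 + 8*g^3*t^2 - 16*g^2*t^4 - 16*g^2*t^3 + 2*g*t^5 + 2*g*t^4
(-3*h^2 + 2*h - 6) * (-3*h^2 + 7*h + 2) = 9*h^4 - 27*h^3 + 26*h^2 - 38*h - 12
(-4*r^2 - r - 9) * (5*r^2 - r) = -20*r^4 - r^3 - 44*r^2 + 9*r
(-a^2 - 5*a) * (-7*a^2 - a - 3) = 7*a^4 + 36*a^3 + 8*a^2 + 15*a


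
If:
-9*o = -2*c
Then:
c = 9*o/2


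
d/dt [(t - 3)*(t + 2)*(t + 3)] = 3*t^2 + 4*t - 9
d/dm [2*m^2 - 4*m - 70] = 4*m - 4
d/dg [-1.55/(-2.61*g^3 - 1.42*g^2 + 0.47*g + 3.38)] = (-12.1365*g^2 - 4.402*g + 0.7285)/(2.61*g^3 + 1.42*g^2 - 0.47*g - 3.38)^2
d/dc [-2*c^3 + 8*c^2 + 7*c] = -6*c^2 + 16*c + 7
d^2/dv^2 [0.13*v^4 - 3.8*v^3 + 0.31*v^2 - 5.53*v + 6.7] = 1.56*v^2 - 22.8*v + 0.62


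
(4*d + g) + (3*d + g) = 7*d + 2*g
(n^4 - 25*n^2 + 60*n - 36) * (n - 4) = n^5 - 4*n^4 - 25*n^3 + 160*n^2 - 276*n + 144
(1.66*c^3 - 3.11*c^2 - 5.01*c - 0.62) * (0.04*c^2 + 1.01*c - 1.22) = 0.0664*c^5 + 1.5522*c^4 - 5.3667*c^3 - 1.2907*c^2 + 5.486*c + 0.7564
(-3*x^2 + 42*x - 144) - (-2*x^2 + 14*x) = -x^2 + 28*x - 144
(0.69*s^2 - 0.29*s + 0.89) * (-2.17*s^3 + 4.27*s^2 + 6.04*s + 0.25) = -1.4973*s^5 + 3.5756*s^4 + 0.997999999999999*s^3 + 2.2212*s^2 + 5.3031*s + 0.2225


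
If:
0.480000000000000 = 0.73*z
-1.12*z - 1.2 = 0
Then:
No Solution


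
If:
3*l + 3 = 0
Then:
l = -1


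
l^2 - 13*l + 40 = (l - 8)*(l - 5)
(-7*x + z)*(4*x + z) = -28*x^2 - 3*x*z + z^2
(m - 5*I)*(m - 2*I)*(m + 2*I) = m^3 - 5*I*m^2 + 4*m - 20*I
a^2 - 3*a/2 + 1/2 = (a - 1)*(a - 1/2)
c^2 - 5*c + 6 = (c - 3)*(c - 2)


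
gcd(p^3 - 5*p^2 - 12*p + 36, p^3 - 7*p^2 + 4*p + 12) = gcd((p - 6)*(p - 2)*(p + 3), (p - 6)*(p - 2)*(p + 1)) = p^2 - 8*p + 12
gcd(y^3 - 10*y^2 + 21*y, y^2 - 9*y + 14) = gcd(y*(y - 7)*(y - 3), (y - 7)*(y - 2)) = y - 7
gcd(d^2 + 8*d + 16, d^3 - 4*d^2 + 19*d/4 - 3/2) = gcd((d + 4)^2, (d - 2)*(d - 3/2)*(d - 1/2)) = 1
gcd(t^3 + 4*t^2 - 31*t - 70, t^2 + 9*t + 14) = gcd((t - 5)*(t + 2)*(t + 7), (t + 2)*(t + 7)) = t^2 + 9*t + 14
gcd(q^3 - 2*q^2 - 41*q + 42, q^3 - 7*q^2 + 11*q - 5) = q - 1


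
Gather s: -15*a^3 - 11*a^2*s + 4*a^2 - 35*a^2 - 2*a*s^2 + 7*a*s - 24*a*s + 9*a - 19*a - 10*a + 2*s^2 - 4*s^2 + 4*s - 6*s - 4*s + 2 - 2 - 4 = -15*a^3 - 31*a^2 - 20*a + s^2*(-2*a - 2) + s*(-11*a^2 - 17*a - 6) - 4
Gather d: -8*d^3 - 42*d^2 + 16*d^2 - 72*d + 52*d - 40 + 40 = -8*d^3 - 26*d^2 - 20*d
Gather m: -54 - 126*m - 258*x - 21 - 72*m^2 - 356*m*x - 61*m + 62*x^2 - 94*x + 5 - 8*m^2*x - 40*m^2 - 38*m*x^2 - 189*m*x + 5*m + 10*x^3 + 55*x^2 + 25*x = m^2*(-8*x - 112) + m*(-38*x^2 - 545*x - 182) + 10*x^3 + 117*x^2 - 327*x - 70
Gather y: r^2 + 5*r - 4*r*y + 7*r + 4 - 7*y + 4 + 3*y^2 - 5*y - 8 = r^2 + 12*r + 3*y^2 + y*(-4*r - 12)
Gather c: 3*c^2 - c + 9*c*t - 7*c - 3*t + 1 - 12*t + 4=3*c^2 + c*(9*t - 8) - 15*t + 5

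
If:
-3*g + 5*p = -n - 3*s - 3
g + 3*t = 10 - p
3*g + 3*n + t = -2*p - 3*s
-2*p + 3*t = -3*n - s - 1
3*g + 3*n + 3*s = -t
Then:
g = 43/34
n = -15/4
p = 0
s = 103/68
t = 99/34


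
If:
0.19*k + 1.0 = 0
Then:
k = -5.26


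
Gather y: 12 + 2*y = 2*y + 12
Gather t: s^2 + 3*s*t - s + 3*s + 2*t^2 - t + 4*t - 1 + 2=s^2 + 2*s + 2*t^2 + t*(3*s + 3) + 1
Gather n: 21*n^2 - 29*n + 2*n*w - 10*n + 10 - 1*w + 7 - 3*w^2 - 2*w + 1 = 21*n^2 + n*(2*w - 39) - 3*w^2 - 3*w + 18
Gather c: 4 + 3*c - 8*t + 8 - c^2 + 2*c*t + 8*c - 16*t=-c^2 + c*(2*t + 11) - 24*t + 12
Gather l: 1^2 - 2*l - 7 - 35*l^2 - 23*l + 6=-35*l^2 - 25*l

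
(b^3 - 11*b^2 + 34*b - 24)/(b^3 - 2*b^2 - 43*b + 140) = (b^2 - 7*b + 6)/(b^2 + 2*b - 35)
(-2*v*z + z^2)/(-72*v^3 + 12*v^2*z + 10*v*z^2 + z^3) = z/(36*v^2 + 12*v*z + z^2)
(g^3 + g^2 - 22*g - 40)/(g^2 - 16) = (g^2 - 3*g - 10)/(g - 4)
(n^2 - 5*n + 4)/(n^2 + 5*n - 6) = (n - 4)/(n + 6)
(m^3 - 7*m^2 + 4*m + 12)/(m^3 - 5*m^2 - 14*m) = (-m^3 + 7*m^2 - 4*m - 12)/(m*(-m^2 + 5*m + 14))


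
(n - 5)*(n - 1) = n^2 - 6*n + 5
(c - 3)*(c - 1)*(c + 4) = c^3 - 13*c + 12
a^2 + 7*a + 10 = (a + 2)*(a + 5)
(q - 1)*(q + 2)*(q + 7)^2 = q^4 + 15*q^3 + 61*q^2 + 21*q - 98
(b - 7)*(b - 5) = b^2 - 12*b + 35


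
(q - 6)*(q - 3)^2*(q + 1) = q^4 - 11*q^3 + 33*q^2 - 9*q - 54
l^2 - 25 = (l - 5)*(l + 5)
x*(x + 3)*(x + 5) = x^3 + 8*x^2 + 15*x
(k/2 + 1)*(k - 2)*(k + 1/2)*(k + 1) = k^4/2 + 3*k^3/4 - 7*k^2/4 - 3*k - 1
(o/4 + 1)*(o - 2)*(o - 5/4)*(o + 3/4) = o^4/4 + 3*o^3/8 - 159*o^2/64 + 17*o/32 + 15/8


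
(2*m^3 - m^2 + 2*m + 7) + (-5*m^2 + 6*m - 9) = 2*m^3 - 6*m^2 + 8*m - 2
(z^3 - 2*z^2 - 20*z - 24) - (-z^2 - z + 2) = z^3 - z^2 - 19*z - 26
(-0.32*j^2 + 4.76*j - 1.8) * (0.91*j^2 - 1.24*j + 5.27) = -0.2912*j^4 + 4.7284*j^3 - 9.2268*j^2 + 27.3172*j - 9.486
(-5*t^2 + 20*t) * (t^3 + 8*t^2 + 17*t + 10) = -5*t^5 - 20*t^4 + 75*t^3 + 290*t^2 + 200*t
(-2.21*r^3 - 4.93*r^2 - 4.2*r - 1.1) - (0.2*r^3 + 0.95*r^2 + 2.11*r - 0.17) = -2.41*r^3 - 5.88*r^2 - 6.31*r - 0.93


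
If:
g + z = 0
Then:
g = -z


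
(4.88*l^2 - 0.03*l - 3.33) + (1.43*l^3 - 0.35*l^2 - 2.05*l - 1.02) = 1.43*l^3 + 4.53*l^2 - 2.08*l - 4.35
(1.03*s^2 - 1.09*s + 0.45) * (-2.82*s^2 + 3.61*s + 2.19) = -2.9046*s^4 + 6.7921*s^3 - 2.9482*s^2 - 0.7626*s + 0.9855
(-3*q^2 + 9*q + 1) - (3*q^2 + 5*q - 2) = -6*q^2 + 4*q + 3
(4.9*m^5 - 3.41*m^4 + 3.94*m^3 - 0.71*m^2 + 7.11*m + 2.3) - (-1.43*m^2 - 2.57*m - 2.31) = 4.9*m^5 - 3.41*m^4 + 3.94*m^3 + 0.72*m^2 + 9.68*m + 4.61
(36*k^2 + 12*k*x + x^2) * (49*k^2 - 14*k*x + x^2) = 1764*k^4 + 84*k^3*x - 83*k^2*x^2 - 2*k*x^3 + x^4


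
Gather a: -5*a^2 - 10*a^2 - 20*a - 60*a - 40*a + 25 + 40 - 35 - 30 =-15*a^2 - 120*a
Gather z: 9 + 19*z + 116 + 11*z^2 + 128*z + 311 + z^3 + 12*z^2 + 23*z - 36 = z^3 + 23*z^2 + 170*z + 400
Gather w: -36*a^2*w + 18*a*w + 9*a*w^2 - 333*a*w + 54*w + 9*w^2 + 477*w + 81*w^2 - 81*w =w^2*(9*a + 90) + w*(-36*a^2 - 315*a + 450)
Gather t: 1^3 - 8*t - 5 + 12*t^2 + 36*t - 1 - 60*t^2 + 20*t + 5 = -48*t^2 + 48*t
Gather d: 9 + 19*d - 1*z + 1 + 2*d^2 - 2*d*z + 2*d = 2*d^2 + d*(21 - 2*z) - z + 10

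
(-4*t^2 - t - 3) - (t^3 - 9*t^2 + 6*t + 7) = -t^3 + 5*t^2 - 7*t - 10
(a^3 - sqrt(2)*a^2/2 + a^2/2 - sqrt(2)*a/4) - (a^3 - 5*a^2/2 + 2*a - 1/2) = -sqrt(2)*a^2/2 + 3*a^2 - 2*a - sqrt(2)*a/4 + 1/2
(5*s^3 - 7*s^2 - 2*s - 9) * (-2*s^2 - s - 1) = -10*s^5 + 9*s^4 + 6*s^3 + 27*s^2 + 11*s + 9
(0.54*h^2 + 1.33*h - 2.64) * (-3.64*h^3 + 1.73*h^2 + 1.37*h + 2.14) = -1.9656*h^5 - 3.907*h^4 + 12.6503*h^3 - 1.5895*h^2 - 0.7706*h - 5.6496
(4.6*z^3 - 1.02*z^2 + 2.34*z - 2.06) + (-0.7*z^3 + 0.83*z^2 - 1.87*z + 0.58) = 3.9*z^3 - 0.19*z^2 + 0.47*z - 1.48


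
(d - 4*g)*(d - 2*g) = d^2 - 6*d*g + 8*g^2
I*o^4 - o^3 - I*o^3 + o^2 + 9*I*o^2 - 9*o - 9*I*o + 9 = (o - 3*I)*(o + I)*(o + 3*I)*(I*o - I)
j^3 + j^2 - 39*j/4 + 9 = (j - 3/2)^2*(j + 4)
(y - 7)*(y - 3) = y^2 - 10*y + 21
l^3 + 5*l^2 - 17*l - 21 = (l - 3)*(l + 1)*(l + 7)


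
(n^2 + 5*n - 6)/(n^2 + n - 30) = (n - 1)/(n - 5)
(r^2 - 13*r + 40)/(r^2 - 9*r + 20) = (r - 8)/(r - 4)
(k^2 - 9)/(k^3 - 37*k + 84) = (k + 3)/(k^2 + 3*k - 28)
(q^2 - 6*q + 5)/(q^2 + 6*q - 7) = (q - 5)/(q + 7)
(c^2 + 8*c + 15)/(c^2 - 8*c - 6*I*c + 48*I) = (c^2 + 8*c + 15)/(c^2 - 8*c - 6*I*c + 48*I)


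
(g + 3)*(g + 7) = g^2 + 10*g + 21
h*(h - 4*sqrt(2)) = h^2 - 4*sqrt(2)*h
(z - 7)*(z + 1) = z^2 - 6*z - 7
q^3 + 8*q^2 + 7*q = q*(q + 1)*(q + 7)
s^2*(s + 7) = s^3 + 7*s^2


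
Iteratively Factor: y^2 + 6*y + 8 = (y + 4)*(y + 2)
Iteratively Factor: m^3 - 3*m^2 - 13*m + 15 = (m - 1)*(m^2 - 2*m - 15) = (m - 1)*(m + 3)*(m - 5)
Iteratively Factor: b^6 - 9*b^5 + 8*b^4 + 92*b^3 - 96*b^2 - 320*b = (b + 2)*(b^5 - 11*b^4 + 30*b^3 + 32*b^2 - 160*b) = b*(b + 2)*(b^4 - 11*b^3 + 30*b^2 + 32*b - 160) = b*(b - 5)*(b + 2)*(b^3 - 6*b^2 + 32) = b*(b - 5)*(b + 2)^2*(b^2 - 8*b + 16) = b*(b - 5)*(b - 4)*(b + 2)^2*(b - 4)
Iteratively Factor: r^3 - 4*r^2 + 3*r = (r - 3)*(r^2 - r) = r*(r - 3)*(r - 1)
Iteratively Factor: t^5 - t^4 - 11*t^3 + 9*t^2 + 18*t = (t - 3)*(t^4 + 2*t^3 - 5*t^2 - 6*t) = (t - 3)*(t - 2)*(t^3 + 4*t^2 + 3*t) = (t - 3)*(t - 2)*(t + 3)*(t^2 + t) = t*(t - 3)*(t - 2)*(t + 3)*(t + 1)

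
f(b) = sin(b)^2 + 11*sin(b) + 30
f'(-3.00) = -10.61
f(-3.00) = 28.47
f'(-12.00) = 10.19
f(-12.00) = 36.19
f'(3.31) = -10.51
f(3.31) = 28.18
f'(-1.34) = 2.07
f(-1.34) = 20.24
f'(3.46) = -9.85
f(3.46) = 26.65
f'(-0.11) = 10.72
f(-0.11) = 28.80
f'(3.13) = -11.02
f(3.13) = 30.13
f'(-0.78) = 6.82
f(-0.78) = 22.76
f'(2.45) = -9.45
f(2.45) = 37.42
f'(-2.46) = -7.56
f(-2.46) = 23.47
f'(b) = 2*sin(b)*cos(b) + 11*cos(b)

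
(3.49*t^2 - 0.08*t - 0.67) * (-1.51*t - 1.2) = -5.2699*t^3 - 4.0672*t^2 + 1.1077*t + 0.804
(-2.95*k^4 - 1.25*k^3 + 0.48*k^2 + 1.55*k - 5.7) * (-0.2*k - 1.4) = 0.59*k^5 + 4.38*k^4 + 1.654*k^3 - 0.982*k^2 - 1.03*k + 7.98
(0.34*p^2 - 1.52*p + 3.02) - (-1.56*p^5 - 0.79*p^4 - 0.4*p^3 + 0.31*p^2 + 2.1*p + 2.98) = 1.56*p^5 + 0.79*p^4 + 0.4*p^3 + 0.03*p^2 - 3.62*p + 0.04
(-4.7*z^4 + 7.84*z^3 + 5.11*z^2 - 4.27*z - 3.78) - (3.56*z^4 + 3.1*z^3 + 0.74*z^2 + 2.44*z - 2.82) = -8.26*z^4 + 4.74*z^3 + 4.37*z^2 - 6.71*z - 0.96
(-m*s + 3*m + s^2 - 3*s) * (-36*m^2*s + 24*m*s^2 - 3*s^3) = 36*m^3*s^2 - 108*m^3*s - 60*m^2*s^3 + 180*m^2*s^2 + 27*m*s^4 - 81*m*s^3 - 3*s^5 + 9*s^4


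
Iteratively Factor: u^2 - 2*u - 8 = (u - 4)*(u + 2)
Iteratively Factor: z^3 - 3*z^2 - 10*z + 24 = (z + 3)*(z^2 - 6*z + 8) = (z - 2)*(z + 3)*(z - 4)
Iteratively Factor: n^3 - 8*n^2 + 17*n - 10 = (n - 5)*(n^2 - 3*n + 2) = (n - 5)*(n - 1)*(n - 2)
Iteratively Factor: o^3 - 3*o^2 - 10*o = (o - 5)*(o^2 + 2*o) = o*(o - 5)*(o + 2)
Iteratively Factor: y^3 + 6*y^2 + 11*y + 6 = (y + 1)*(y^2 + 5*y + 6) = (y + 1)*(y + 3)*(y + 2)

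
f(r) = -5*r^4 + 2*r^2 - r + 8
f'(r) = -20*r^3 + 4*r - 1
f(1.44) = -10.79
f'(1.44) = -54.96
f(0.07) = 7.94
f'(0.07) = -0.73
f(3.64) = -846.90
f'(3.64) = -951.01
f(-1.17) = 2.54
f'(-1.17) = 26.35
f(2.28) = -119.00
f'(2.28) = -228.93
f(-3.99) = -1223.42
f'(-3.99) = 1253.46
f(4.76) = -2518.28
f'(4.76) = -2138.96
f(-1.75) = -31.02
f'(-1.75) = 99.19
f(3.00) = -382.00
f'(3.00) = -529.00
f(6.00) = -6406.00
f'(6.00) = -4297.00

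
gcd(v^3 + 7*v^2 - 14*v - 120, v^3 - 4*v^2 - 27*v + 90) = v + 5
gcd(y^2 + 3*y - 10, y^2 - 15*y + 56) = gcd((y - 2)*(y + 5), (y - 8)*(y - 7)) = 1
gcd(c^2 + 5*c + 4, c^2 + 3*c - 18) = 1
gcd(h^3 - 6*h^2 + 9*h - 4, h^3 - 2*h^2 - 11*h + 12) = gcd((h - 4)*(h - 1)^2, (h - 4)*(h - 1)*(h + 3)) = h^2 - 5*h + 4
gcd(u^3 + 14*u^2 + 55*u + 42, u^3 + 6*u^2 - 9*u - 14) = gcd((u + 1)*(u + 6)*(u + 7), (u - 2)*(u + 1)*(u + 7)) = u^2 + 8*u + 7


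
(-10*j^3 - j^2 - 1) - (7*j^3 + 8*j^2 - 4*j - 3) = -17*j^3 - 9*j^2 + 4*j + 2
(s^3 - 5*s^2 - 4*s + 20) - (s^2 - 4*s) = s^3 - 6*s^2 + 20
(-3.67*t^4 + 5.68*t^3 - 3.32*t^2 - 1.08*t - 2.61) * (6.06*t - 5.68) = -22.2402*t^5 + 55.2664*t^4 - 52.3816*t^3 + 12.3128*t^2 - 9.6822*t + 14.8248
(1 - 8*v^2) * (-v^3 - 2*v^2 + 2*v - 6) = 8*v^5 + 16*v^4 - 17*v^3 + 46*v^2 + 2*v - 6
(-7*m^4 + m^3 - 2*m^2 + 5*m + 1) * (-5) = 35*m^4 - 5*m^3 + 10*m^2 - 25*m - 5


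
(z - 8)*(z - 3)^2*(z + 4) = z^4 - 10*z^3 + z^2 + 156*z - 288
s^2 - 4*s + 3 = (s - 3)*(s - 1)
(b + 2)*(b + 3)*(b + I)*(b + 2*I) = b^4 + 5*b^3 + 3*I*b^3 + 4*b^2 + 15*I*b^2 - 10*b + 18*I*b - 12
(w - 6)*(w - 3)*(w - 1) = w^3 - 10*w^2 + 27*w - 18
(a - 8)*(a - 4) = a^2 - 12*a + 32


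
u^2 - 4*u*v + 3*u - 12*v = (u + 3)*(u - 4*v)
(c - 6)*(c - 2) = c^2 - 8*c + 12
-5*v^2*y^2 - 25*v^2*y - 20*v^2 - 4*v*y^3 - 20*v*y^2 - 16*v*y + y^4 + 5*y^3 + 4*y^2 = (-5*v + y)*(v + y)*(y + 1)*(y + 4)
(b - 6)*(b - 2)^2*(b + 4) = b^4 - 6*b^3 - 12*b^2 + 88*b - 96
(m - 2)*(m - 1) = m^2 - 3*m + 2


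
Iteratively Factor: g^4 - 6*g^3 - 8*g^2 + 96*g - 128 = (g + 4)*(g^3 - 10*g^2 + 32*g - 32) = (g - 2)*(g + 4)*(g^2 - 8*g + 16) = (g - 4)*(g - 2)*(g + 4)*(g - 4)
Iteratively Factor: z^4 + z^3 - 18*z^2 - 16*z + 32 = (z - 1)*(z^3 + 2*z^2 - 16*z - 32) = (z - 1)*(z + 4)*(z^2 - 2*z - 8) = (z - 4)*(z - 1)*(z + 4)*(z + 2)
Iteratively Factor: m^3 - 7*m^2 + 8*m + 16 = (m + 1)*(m^2 - 8*m + 16) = (m - 4)*(m + 1)*(m - 4)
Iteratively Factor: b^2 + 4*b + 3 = (b + 1)*(b + 3)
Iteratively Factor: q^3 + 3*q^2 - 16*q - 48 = (q - 4)*(q^2 + 7*q + 12) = (q - 4)*(q + 4)*(q + 3)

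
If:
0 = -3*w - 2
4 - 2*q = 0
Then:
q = 2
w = -2/3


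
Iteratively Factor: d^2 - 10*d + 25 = (d - 5)*(d - 5)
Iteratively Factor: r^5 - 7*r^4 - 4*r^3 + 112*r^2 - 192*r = (r + 4)*(r^4 - 11*r^3 + 40*r^2 - 48*r) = (r - 3)*(r + 4)*(r^3 - 8*r^2 + 16*r) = r*(r - 3)*(r + 4)*(r^2 - 8*r + 16) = r*(r - 4)*(r - 3)*(r + 4)*(r - 4)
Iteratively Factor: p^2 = (p)*(p)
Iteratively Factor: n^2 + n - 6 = (n - 2)*(n + 3)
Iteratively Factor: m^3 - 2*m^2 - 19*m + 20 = (m - 5)*(m^2 + 3*m - 4) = (m - 5)*(m + 4)*(m - 1)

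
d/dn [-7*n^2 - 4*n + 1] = -14*n - 4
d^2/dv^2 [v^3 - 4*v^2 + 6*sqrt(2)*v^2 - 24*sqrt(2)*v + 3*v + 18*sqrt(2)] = 6*v - 8 + 12*sqrt(2)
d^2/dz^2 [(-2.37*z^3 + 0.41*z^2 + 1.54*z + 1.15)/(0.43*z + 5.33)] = (-0.876425999999999*z^3 - 32.590818*z^2 - 403.974558*z + 16.661516)/(0.079507*z^3 + 2.956551*z^2 + 36.647481*z + 151.419437)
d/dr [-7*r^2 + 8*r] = 8 - 14*r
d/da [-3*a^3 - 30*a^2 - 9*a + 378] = -9*a^2 - 60*a - 9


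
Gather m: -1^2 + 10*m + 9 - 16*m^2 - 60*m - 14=-16*m^2 - 50*m - 6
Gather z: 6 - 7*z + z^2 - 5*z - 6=z^2 - 12*z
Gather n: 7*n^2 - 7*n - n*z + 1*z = 7*n^2 + n*(-z - 7) + z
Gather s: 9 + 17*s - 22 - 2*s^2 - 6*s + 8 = -2*s^2 + 11*s - 5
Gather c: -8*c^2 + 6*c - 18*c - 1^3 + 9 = -8*c^2 - 12*c + 8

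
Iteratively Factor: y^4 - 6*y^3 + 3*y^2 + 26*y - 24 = (y - 4)*(y^3 - 2*y^2 - 5*y + 6) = (y - 4)*(y + 2)*(y^2 - 4*y + 3) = (y - 4)*(y - 3)*(y + 2)*(y - 1)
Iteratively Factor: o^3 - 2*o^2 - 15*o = (o)*(o^2 - 2*o - 15) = o*(o + 3)*(o - 5)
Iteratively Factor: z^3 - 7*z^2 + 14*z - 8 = (z - 1)*(z^2 - 6*z + 8) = (z - 4)*(z - 1)*(z - 2)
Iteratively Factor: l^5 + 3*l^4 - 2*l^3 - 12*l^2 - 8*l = (l + 2)*(l^4 + l^3 - 4*l^2 - 4*l) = (l - 2)*(l + 2)*(l^3 + 3*l^2 + 2*l) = (l - 2)*(l + 2)^2*(l^2 + l) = (l - 2)*(l + 1)*(l + 2)^2*(l)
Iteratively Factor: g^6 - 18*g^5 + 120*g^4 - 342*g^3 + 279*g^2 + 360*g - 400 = (g - 5)*(g^5 - 13*g^4 + 55*g^3 - 67*g^2 - 56*g + 80) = (g - 5)*(g - 4)*(g^4 - 9*g^3 + 19*g^2 + 9*g - 20) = (g - 5)*(g - 4)*(g + 1)*(g^3 - 10*g^2 + 29*g - 20) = (g - 5)*(g - 4)^2*(g + 1)*(g^2 - 6*g + 5) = (g - 5)^2*(g - 4)^2*(g + 1)*(g - 1)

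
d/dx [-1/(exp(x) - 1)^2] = 2*exp(x)/(exp(x) - 1)^3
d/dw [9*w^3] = 27*w^2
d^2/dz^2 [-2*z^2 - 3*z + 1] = -4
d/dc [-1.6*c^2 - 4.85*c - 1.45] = -3.2*c - 4.85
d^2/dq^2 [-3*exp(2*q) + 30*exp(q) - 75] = (30 - 12*exp(q))*exp(q)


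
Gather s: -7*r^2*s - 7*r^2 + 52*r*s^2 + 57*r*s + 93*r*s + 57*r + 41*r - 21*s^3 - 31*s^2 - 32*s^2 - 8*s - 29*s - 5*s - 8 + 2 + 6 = -7*r^2 + 98*r - 21*s^3 + s^2*(52*r - 63) + s*(-7*r^2 + 150*r - 42)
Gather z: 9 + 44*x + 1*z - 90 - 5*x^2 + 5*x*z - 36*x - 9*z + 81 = -5*x^2 + 8*x + z*(5*x - 8)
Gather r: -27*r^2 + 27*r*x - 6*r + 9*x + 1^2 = -27*r^2 + r*(27*x - 6) + 9*x + 1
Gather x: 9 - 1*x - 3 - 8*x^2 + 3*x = -8*x^2 + 2*x + 6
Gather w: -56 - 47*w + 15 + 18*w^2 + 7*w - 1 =18*w^2 - 40*w - 42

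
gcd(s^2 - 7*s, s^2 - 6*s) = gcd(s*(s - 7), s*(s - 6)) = s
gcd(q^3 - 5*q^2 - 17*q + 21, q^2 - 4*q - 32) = 1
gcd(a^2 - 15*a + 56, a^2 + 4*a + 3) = 1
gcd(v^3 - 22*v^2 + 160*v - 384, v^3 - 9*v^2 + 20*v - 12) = v - 6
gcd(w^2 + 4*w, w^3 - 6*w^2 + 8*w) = w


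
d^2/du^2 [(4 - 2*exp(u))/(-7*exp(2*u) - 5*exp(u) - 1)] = 2*(49*exp(4*u) - 427*exp(3*u) - 252*exp(2*u) + exp(u) + 11)*exp(u)/(343*exp(6*u) + 735*exp(5*u) + 672*exp(4*u) + 335*exp(3*u) + 96*exp(2*u) + 15*exp(u) + 1)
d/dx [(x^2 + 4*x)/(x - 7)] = (x^2 - 14*x - 28)/(x^2 - 14*x + 49)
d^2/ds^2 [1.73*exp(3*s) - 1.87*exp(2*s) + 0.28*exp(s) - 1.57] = (15.57*exp(2*s) - 7.48*exp(s) + 0.28)*exp(s)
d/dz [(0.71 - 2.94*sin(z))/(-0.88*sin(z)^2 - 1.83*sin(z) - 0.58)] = (-2.5872*sin(z)^2 + 1.2496*sin(z) + 3.0045)*cos(z)/(0.7744*sin(z)^4 + 3.2208*sin(z)^3 + 4.3697*sin(z)^2 + 2.1228*sin(z) + 0.3364)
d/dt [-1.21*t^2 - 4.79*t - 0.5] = -2.42*t - 4.79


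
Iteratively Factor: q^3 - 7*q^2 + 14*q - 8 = (q - 4)*(q^2 - 3*q + 2) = (q - 4)*(q - 1)*(q - 2)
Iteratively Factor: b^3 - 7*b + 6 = (b + 3)*(b^2 - 3*b + 2) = (b - 2)*(b + 3)*(b - 1)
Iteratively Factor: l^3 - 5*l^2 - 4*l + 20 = (l - 5)*(l^2 - 4) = (l - 5)*(l + 2)*(l - 2)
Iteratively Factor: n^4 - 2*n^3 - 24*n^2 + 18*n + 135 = (n - 5)*(n^3 + 3*n^2 - 9*n - 27) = (n - 5)*(n + 3)*(n^2 - 9) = (n - 5)*(n + 3)^2*(n - 3)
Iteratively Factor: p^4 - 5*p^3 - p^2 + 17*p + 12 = (p - 4)*(p^3 - p^2 - 5*p - 3) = (p - 4)*(p - 3)*(p^2 + 2*p + 1) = (p - 4)*(p - 3)*(p + 1)*(p + 1)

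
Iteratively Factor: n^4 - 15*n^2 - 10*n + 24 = (n - 1)*(n^3 + n^2 - 14*n - 24) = (n - 1)*(n + 3)*(n^2 - 2*n - 8) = (n - 1)*(n + 2)*(n + 3)*(n - 4)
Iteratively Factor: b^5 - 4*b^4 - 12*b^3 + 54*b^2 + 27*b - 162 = (b + 2)*(b^4 - 6*b^3 + 54*b - 81) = (b - 3)*(b + 2)*(b^3 - 3*b^2 - 9*b + 27) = (b - 3)^2*(b + 2)*(b^2 - 9) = (b - 3)^2*(b + 2)*(b + 3)*(b - 3)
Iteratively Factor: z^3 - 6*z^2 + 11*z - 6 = (z - 1)*(z^2 - 5*z + 6) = (z - 3)*(z - 1)*(z - 2)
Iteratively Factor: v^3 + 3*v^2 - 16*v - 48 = (v - 4)*(v^2 + 7*v + 12) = (v - 4)*(v + 4)*(v + 3)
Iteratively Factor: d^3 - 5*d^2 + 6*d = (d - 3)*(d^2 - 2*d) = d*(d - 3)*(d - 2)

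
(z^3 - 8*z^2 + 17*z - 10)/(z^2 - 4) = (z^2 - 6*z + 5)/(z + 2)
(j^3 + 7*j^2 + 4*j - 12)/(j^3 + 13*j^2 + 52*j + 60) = (j - 1)/(j + 5)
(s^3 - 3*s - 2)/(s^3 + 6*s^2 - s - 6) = (s^2 - s - 2)/(s^2 + 5*s - 6)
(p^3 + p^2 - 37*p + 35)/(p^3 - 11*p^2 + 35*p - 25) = (p + 7)/(p - 5)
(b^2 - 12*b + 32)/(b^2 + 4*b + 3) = (b^2 - 12*b + 32)/(b^2 + 4*b + 3)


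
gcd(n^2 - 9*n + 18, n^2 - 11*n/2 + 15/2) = n - 3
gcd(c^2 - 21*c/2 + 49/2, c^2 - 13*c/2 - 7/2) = c - 7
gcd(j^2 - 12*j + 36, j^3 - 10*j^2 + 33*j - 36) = 1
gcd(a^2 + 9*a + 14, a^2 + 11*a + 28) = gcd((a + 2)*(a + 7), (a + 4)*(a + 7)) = a + 7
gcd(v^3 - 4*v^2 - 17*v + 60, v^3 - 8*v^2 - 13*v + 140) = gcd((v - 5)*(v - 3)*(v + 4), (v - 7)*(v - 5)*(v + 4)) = v^2 - v - 20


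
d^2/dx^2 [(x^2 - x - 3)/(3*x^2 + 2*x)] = 6*(-5*x^3 - 27*x^2 - 18*x - 4)/(x^3*(27*x^3 + 54*x^2 + 36*x + 8))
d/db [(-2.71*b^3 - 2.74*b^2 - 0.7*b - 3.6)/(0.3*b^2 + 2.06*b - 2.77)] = (-0.813*b^4 - 11.1652*b^3 + 17.0857*b^2 + 17.3396*b + 9.355)/(0.09*b^4 + 1.236*b^3 + 2.5816*b^2 - 11.4124*b + 7.6729)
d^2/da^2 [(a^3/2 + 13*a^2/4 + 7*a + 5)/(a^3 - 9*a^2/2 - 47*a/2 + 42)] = (88*a^6 + 900*a^5 + 618*a^4 - 12837*a^3 - 23208*a^2 + 121140*a + 261572)/(8*a^9 - 108*a^8 - 78*a^7 + 5355*a^6 - 7239*a^5 - 86607*a^4 + 151705*a^3 + 366156*a^2 - 994896*a + 592704)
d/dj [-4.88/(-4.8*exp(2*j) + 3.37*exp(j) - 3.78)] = (16.4456 - 46.848*exp(j))*exp(j)/(4.8*exp(2*j) - 3.37*exp(j) + 3.78)^2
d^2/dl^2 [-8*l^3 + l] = -48*l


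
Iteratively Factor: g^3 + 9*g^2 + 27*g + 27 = (g + 3)*(g^2 + 6*g + 9) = (g + 3)^2*(g + 3)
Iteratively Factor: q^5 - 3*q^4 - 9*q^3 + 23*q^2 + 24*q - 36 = (q - 1)*(q^4 - 2*q^3 - 11*q^2 + 12*q + 36) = (q - 3)*(q - 1)*(q^3 + q^2 - 8*q - 12) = (q - 3)^2*(q - 1)*(q^2 + 4*q + 4) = (q - 3)^2*(q - 1)*(q + 2)*(q + 2)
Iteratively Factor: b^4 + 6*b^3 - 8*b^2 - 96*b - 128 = (b + 4)*(b^3 + 2*b^2 - 16*b - 32) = (b + 4)^2*(b^2 - 2*b - 8) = (b - 4)*(b + 4)^2*(b + 2)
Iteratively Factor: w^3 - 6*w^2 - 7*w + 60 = (w - 5)*(w^2 - w - 12) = (w - 5)*(w + 3)*(w - 4)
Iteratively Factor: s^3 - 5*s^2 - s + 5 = (s - 5)*(s^2 - 1) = (s - 5)*(s - 1)*(s + 1)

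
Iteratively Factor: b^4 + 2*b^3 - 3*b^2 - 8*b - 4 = (b + 2)*(b^3 - 3*b - 2) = (b + 1)*(b + 2)*(b^2 - b - 2) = (b - 2)*(b + 1)*(b + 2)*(b + 1)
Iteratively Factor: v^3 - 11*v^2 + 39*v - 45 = (v - 3)*(v^2 - 8*v + 15) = (v - 5)*(v - 3)*(v - 3)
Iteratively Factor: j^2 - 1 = (j + 1)*(j - 1)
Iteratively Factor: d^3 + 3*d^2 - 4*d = (d)*(d^2 + 3*d - 4) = d*(d - 1)*(d + 4)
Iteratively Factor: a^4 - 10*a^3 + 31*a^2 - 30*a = (a - 3)*(a^3 - 7*a^2 + 10*a) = a*(a - 3)*(a^2 - 7*a + 10) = a*(a - 5)*(a - 3)*(a - 2)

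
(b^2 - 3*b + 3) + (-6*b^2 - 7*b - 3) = -5*b^2 - 10*b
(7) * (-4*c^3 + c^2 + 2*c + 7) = -28*c^3 + 7*c^2 + 14*c + 49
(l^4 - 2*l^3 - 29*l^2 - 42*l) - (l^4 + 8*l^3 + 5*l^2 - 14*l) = -10*l^3 - 34*l^2 - 28*l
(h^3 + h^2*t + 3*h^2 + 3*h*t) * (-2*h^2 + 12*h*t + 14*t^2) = -2*h^5 + 10*h^4*t - 6*h^4 + 26*h^3*t^2 + 30*h^3*t + 14*h^2*t^3 + 78*h^2*t^2 + 42*h*t^3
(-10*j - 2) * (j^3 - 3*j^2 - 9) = -10*j^4 + 28*j^3 + 6*j^2 + 90*j + 18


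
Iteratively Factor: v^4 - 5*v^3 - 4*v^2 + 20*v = (v)*(v^3 - 5*v^2 - 4*v + 20) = v*(v - 2)*(v^2 - 3*v - 10) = v*(v - 2)*(v + 2)*(v - 5)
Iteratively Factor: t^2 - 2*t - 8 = (t - 4)*(t + 2)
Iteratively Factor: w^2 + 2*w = (w)*(w + 2)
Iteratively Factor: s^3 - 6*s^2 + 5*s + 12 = (s - 4)*(s^2 - 2*s - 3) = (s - 4)*(s + 1)*(s - 3)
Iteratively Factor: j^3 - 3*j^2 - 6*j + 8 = (j + 2)*(j^2 - 5*j + 4) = (j - 1)*(j + 2)*(j - 4)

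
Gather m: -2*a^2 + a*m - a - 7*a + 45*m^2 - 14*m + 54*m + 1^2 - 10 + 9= -2*a^2 - 8*a + 45*m^2 + m*(a + 40)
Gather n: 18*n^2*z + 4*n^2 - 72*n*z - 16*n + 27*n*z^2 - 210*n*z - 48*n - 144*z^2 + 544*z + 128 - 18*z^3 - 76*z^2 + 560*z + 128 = n^2*(18*z + 4) + n*(27*z^2 - 282*z - 64) - 18*z^3 - 220*z^2 + 1104*z + 256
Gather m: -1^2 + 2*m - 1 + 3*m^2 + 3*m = 3*m^2 + 5*m - 2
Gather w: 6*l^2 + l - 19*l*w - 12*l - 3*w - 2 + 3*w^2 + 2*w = 6*l^2 - 11*l + 3*w^2 + w*(-19*l - 1) - 2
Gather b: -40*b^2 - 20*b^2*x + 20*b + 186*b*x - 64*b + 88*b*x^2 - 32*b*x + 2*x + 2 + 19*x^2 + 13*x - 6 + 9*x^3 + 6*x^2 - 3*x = b^2*(-20*x - 40) + b*(88*x^2 + 154*x - 44) + 9*x^3 + 25*x^2 + 12*x - 4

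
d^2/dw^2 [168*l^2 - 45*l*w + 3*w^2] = 6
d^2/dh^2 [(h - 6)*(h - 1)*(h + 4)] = 6*h - 6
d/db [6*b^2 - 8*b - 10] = 12*b - 8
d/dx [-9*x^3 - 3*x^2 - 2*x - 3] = -27*x^2 - 6*x - 2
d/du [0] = 0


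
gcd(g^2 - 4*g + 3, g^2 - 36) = 1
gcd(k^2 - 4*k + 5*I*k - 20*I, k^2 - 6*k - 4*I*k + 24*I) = 1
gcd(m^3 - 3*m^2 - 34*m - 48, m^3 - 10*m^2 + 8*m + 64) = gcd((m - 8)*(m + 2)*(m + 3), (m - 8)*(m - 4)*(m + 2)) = m^2 - 6*m - 16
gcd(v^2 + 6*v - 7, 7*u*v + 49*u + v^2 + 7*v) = v + 7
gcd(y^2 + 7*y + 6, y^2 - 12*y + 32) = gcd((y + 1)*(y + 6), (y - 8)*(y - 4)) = 1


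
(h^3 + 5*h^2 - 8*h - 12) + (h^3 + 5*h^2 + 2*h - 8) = 2*h^3 + 10*h^2 - 6*h - 20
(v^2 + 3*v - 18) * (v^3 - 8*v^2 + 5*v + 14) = v^5 - 5*v^4 - 37*v^3 + 173*v^2 - 48*v - 252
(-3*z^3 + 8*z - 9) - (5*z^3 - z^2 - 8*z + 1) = -8*z^3 + z^2 + 16*z - 10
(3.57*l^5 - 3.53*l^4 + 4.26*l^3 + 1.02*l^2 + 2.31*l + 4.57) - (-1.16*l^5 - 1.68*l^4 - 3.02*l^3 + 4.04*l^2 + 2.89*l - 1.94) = 4.73*l^5 - 1.85*l^4 + 7.28*l^3 - 3.02*l^2 - 0.58*l + 6.51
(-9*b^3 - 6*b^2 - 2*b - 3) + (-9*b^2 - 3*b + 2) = -9*b^3 - 15*b^2 - 5*b - 1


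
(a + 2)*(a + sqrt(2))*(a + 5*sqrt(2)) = a^3 + 2*a^2 + 6*sqrt(2)*a^2 + 10*a + 12*sqrt(2)*a + 20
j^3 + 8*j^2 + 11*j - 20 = (j - 1)*(j + 4)*(j + 5)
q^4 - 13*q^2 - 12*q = q*(q - 4)*(q + 1)*(q + 3)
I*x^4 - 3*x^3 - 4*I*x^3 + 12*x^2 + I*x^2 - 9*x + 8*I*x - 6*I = (x - 3)*(x + I)*(x + 2*I)*(I*x - I)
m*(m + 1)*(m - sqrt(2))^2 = m^4 - 2*sqrt(2)*m^3 + m^3 - 2*sqrt(2)*m^2 + 2*m^2 + 2*m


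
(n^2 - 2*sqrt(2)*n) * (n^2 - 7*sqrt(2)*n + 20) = n^4 - 9*sqrt(2)*n^3 + 48*n^2 - 40*sqrt(2)*n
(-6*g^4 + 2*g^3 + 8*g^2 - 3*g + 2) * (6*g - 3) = -36*g^5 + 30*g^4 + 42*g^3 - 42*g^2 + 21*g - 6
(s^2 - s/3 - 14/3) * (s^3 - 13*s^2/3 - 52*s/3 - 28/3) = s^5 - 14*s^4/3 - 185*s^3/9 + 50*s^2/3 + 84*s + 392/9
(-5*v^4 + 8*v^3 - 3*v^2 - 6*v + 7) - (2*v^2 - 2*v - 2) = -5*v^4 + 8*v^3 - 5*v^2 - 4*v + 9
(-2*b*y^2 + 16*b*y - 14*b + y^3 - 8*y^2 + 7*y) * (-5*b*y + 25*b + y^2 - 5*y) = 10*b^2*y^3 - 130*b^2*y^2 + 470*b^2*y - 350*b^2 - 7*b*y^4 + 91*b*y^3 - 329*b*y^2 + 245*b*y + y^5 - 13*y^4 + 47*y^3 - 35*y^2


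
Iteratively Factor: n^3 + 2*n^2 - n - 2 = (n - 1)*(n^2 + 3*n + 2) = (n - 1)*(n + 2)*(n + 1)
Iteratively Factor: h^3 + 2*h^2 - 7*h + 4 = (h - 1)*(h^2 + 3*h - 4) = (h - 1)*(h + 4)*(h - 1)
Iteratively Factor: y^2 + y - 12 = (y - 3)*(y + 4)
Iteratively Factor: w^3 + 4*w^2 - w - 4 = (w + 1)*(w^2 + 3*w - 4) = (w - 1)*(w + 1)*(w + 4)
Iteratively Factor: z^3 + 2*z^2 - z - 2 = (z + 1)*(z^2 + z - 2) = (z - 1)*(z + 1)*(z + 2)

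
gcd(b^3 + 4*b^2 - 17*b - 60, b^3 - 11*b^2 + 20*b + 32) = b - 4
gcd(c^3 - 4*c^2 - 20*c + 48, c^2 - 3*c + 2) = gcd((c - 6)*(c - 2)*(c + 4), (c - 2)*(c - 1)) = c - 2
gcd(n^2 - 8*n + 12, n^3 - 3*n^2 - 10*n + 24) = n - 2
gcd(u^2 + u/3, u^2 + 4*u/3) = u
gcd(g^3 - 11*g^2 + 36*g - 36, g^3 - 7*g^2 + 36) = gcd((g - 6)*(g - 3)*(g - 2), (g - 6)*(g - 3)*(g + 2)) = g^2 - 9*g + 18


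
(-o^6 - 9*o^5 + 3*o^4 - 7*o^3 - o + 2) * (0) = 0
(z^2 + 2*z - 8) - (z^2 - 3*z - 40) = 5*z + 32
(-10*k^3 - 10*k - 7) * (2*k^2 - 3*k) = -20*k^5 + 30*k^4 - 20*k^3 + 16*k^2 + 21*k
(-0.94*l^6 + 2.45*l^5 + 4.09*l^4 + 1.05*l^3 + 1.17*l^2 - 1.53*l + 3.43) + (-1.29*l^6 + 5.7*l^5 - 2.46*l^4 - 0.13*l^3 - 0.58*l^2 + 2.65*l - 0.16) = -2.23*l^6 + 8.15*l^5 + 1.63*l^4 + 0.92*l^3 + 0.59*l^2 + 1.12*l + 3.27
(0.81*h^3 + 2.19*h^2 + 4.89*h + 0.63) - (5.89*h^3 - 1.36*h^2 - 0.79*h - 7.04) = -5.08*h^3 + 3.55*h^2 + 5.68*h + 7.67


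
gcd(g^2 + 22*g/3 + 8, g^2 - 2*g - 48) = g + 6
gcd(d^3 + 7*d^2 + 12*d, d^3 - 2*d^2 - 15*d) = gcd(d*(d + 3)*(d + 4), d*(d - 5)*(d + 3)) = d^2 + 3*d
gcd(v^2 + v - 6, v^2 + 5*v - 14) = v - 2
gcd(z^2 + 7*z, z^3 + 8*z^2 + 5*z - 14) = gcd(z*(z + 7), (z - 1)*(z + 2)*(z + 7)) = z + 7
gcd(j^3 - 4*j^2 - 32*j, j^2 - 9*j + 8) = j - 8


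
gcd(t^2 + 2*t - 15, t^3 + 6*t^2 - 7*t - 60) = t^2 + 2*t - 15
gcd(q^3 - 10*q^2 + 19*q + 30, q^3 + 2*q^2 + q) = q + 1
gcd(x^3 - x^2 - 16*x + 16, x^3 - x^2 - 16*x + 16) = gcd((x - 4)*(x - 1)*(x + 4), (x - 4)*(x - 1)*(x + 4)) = x^3 - x^2 - 16*x + 16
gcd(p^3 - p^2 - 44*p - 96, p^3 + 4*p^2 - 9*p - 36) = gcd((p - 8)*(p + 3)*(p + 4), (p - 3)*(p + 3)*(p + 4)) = p^2 + 7*p + 12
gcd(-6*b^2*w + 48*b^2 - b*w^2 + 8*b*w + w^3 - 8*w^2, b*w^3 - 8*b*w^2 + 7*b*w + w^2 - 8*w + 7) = 1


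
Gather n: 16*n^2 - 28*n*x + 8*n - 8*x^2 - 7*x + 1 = 16*n^2 + n*(8 - 28*x) - 8*x^2 - 7*x + 1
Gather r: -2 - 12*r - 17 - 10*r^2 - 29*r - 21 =-10*r^2 - 41*r - 40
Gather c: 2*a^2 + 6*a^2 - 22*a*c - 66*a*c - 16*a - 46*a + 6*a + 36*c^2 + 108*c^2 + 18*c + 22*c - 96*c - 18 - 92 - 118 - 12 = 8*a^2 - 56*a + 144*c^2 + c*(-88*a - 56) - 240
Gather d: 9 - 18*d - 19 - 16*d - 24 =-34*d - 34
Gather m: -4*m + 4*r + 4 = -4*m + 4*r + 4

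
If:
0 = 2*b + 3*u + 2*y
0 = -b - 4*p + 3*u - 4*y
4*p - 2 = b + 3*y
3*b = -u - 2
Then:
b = -58/71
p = 57/142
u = 32/71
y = 10/71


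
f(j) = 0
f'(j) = 0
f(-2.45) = 0.00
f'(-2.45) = 0.00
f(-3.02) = 0.00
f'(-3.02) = 0.00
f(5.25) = 0.00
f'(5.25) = 0.00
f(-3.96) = 0.00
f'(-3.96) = 0.00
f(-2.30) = 0.00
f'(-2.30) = 0.00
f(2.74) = 0.00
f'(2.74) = 0.00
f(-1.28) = 0.00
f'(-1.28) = 0.00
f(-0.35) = 0.00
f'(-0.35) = 0.00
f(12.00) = 0.00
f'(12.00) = 0.00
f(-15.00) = 0.00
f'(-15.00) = 0.00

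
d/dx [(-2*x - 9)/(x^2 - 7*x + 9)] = (2*x^2 + 18*x - 81)/(x^4 - 14*x^3 + 67*x^2 - 126*x + 81)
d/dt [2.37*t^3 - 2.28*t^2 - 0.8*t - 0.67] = 7.11*t^2 - 4.56*t - 0.8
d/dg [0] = 0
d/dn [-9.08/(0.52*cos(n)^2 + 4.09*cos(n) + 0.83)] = -(9.4432*cos(n) + 37.1372)*sin(n)/(0.52*cos(n)^2 + 4.09*cos(n) + 0.83)^2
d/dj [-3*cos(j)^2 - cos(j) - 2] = (6*cos(j) + 1)*sin(j)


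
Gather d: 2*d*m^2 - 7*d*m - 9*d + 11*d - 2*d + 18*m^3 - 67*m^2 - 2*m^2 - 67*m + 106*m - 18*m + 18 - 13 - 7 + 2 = d*(2*m^2 - 7*m) + 18*m^3 - 69*m^2 + 21*m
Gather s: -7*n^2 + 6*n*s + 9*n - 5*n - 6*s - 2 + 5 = -7*n^2 + 4*n + s*(6*n - 6) + 3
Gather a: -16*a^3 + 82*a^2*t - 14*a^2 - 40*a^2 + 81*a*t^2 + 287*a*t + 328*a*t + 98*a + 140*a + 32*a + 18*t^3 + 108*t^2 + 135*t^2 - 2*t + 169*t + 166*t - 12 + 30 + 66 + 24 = -16*a^3 + a^2*(82*t - 54) + a*(81*t^2 + 615*t + 270) + 18*t^3 + 243*t^2 + 333*t + 108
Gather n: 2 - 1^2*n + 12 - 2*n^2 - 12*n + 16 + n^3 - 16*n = n^3 - 2*n^2 - 29*n + 30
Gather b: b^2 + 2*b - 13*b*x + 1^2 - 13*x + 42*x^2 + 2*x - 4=b^2 + b*(2 - 13*x) + 42*x^2 - 11*x - 3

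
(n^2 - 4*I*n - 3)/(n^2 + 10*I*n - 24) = (n^2 - 4*I*n - 3)/(n^2 + 10*I*n - 24)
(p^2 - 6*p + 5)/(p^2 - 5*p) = (p - 1)/p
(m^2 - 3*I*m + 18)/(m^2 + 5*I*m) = (m^2 - 3*I*m + 18)/(m*(m + 5*I))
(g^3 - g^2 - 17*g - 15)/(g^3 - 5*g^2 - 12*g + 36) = (g^2 - 4*g - 5)/(g^2 - 8*g + 12)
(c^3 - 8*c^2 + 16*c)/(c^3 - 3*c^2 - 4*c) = (c - 4)/(c + 1)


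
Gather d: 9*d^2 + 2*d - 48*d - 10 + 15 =9*d^2 - 46*d + 5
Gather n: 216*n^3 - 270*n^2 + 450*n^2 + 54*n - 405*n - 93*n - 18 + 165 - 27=216*n^3 + 180*n^2 - 444*n + 120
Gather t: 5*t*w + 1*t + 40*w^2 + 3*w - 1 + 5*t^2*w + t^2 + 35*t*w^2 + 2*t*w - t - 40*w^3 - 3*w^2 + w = t^2*(5*w + 1) + t*(35*w^2 + 7*w) - 40*w^3 + 37*w^2 + 4*w - 1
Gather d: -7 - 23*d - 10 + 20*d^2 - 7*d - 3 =20*d^2 - 30*d - 20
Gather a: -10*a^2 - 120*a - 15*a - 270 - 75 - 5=-10*a^2 - 135*a - 350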